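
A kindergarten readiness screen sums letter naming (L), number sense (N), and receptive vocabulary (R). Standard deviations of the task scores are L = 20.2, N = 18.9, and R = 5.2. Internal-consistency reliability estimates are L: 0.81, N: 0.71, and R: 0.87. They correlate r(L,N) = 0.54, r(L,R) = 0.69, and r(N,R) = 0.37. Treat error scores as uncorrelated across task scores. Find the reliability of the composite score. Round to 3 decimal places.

0.870

Var(L+N+R) = 20.2² + 18.9² + 5.2² + 2·[20.2·18.9·0.54 + 20.2·5.2·0.69 + 18.9·5.2·0.37] = 792.29 + 630.005 = 1422.29.
Because errors are independent across components, Cov(Tᵢ,Tⱼ) = Cov(Xᵢ,Xⱼ); the off-diagonal part of the true-score variance is the same as above.
True-score variance = [20.2²·0.81 + 18.9²·0.71 + 5.2²·0.87] + 630.005 = 607.656 + 630.005 = 1237.66.
Reliability = 1237.66 / 1422.29 = 0.870.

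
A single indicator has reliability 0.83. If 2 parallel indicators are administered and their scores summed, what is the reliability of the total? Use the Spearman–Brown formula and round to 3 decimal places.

0.907

ρ_k = kρ / (1 + (k−1)ρ) = 2·0.83 / (1 + 1·0.83) = 1.660 / 1.830 = 0.907.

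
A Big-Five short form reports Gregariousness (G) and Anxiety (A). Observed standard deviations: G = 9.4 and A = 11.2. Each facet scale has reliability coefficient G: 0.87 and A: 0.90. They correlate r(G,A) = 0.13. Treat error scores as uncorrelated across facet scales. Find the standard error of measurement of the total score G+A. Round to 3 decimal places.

Var(total) = 213.8 + 27.3728 = 241.173.
True-score variance = 189.769 + 27.3728 = 217.142, so reliability = 0.9004.
Error variance = 241.173 − 217.142 = 24.0308; SEM = √24.0308 = 4.902.

4.902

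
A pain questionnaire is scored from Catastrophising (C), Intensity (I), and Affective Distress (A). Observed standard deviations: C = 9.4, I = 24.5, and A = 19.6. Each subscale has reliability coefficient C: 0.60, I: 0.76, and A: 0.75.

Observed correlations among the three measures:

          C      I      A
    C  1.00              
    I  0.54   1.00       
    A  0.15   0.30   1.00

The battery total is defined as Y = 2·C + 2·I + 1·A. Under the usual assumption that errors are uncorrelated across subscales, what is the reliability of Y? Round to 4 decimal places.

Var(Y) = 2²·9.4² + 2²·24.5² + 19.6² + 2·[4·9.4·24.5·0.54 + 2·9.4·19.6·0.15 + 2·24.5·19.6·0.30] = 3138.6 + 1681.68 = 4820.28.
With uncorrelated errors the cross-covariances are all true-score covariance, so they carry over unchanged; only the diagonal terms shrink to ρᵢσᵢ².
True-score variance = [2²·9.4²·0.60 + 2²·24.5²·0.76 + 19.6²·0.75] + 1681.68 = 2324.94 + 1681.68 = 4006.62.
Reliability = 4006.62 / 4820.28 = 0.8312.

0.8312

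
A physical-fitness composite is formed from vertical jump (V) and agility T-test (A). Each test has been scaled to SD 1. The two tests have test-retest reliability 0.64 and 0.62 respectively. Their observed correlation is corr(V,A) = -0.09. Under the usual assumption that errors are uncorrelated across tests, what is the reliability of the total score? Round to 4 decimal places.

0.5934

Var(V+A) = 2 + 2·[(-0.09)] = 2 − 0.18 = 1.82.
With uncorrelated errors the cross-covariances are all true-score covariance, so they carry over unchanged; only the diagonal terms shrink to ρᵢσᵢ².
True-score variance = [0.64 + 0.62] − 0.18 = 1.26 − 0.18 = 1.08.
Reliability = 1.08 / 1.82 = 0.5934.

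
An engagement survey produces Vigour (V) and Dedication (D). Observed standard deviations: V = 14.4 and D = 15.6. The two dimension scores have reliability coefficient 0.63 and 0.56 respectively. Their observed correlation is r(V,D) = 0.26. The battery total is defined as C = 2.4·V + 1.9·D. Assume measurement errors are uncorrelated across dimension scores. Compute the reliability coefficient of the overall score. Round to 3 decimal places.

0.682

Var(C) = 2.4²·14.4² + 1.9²·15.6² + 2·[4.56·14.4·15.6·0.26] = 2072.92 + 532.666 = 2605.59.
Under uncorrelated errors the observed covariances equal the true-score covariances, so only the own-variance terms attenuate.
True-score variance = [2.4²·14.4²·0.63 + 1.9²·15.6²·0.56] + 532.666 = 1244.44 + 532.666 = 1777.11.
Reliability = 1777.11 / 2605.59 = 0.682.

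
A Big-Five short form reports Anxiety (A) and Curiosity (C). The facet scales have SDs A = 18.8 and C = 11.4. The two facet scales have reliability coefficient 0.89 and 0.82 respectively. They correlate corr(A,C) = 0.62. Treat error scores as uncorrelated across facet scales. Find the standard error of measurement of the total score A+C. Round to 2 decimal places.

7.89

Var(total) = 483.4 + 265.757 = 749.157.
True-score variance = 421.129 + 265.757 = 686.886, so reliability = 0.9169.
Error variance = 749.157 − 686.886 = 62.2712; SEM = √62.2712 = 7.89.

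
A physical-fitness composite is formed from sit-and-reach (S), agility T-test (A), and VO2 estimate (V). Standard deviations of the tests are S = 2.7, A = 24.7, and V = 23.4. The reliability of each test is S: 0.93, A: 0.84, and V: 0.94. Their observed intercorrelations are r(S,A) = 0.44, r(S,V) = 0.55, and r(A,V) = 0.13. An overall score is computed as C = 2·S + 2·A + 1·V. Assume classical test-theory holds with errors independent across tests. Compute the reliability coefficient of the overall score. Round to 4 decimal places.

0.8848

Var(C) = 2²·2.7² + 2²·24.7² + 23.4² + 2·[4·2.7·24.7·0.44 + 2·2.7·23.4·0.55 + 2·24.7·23.4·0.13] = 3017.08 + 674.294 = 3691.37.
Under uncorrelated errors the observed covariances equal the true-score covariances, so only the own-variance terms attenuate.
True-score variance = [2²·2.7²·0.93 + 2²·24.7²·0.84 + 23.4²·0.94] + 674.294 = 2591.73 + 674.294 = 3266.02.
Reliability = 3266.02 / 3691.37 = 0.8848.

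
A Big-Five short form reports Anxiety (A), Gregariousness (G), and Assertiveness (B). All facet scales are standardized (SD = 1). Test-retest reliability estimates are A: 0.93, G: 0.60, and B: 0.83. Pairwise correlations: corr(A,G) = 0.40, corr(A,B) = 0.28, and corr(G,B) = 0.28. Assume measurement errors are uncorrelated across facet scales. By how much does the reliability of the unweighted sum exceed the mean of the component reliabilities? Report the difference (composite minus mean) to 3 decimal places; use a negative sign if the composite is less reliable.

Var(sum) = 3 + 1.92 = 4.92; true-score variance = 2.36 + 1.92 = 4.28; composite reliability = 0.8699.
Mean component reliability = 0.7867.
Difference = 0.8699 − 0.7867 = 0.083.

0.083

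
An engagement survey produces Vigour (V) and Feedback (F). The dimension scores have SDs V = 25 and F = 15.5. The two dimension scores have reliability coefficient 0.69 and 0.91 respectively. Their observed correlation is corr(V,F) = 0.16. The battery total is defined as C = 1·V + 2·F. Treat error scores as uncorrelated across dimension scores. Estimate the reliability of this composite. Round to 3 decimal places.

0.847

Var(C) = 25² + 2²·15.5² + 2·[2·25·15.5·0.16] = 1586 + 248 = 1834.
Because errors are independent across components, Cov(Tᵢ,Tⱼ) = Cov(Xᵢ,Xⱼ); the off-diagonal part of the true-score variance is the same as above.
True-score variance = [25²·0.69 + 2²·15.5²·0.91] + 248 = 1305.76 + 248 = 1553.76.
Reliability = 1553.76 / 1834 = 0.847.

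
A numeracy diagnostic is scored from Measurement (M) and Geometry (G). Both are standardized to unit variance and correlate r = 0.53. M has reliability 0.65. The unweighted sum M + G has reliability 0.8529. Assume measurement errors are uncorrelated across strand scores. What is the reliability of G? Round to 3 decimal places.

0.900

Var(M+G) = 2 + 2·0.53 = 3.060.
True-score variance = ρ_M + ρ_G + 2·0.53, so 0.8529 = (0.65 + ρ_G + 1.06) / 3.060.
ρ_G = 0.8529·3.060 − 0.65 − 1.06 = 0.900.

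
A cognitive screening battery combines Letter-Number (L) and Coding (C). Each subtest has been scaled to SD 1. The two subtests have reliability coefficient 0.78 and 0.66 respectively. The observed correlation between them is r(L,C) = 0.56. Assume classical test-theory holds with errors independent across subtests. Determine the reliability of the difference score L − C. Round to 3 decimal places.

Var(L−C) = 1 + 1 − 2·0.56 = 2 − 1.12 = 0.88.
Because errors are independent across components, Cov(Tᵢ,Tⱼ) = Cov(Xᵢ,Xⱼ); the off-diagonal part of the true-score variance is the same as above.
True-score variance = [0.78 + 0.66] − 1.12 = 1.44 − 1.12 = 0.32.
Reliability = 0.32 / 0.88 = 0.364.

0.364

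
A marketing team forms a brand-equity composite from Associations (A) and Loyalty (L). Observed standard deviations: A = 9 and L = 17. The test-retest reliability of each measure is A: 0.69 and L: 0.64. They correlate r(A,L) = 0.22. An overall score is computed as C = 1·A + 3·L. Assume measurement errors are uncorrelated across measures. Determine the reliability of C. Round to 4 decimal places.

0.6666

Var(C) = 9² + 3²·17² + 2·[3·9·17·0.22] = 2682 + 201.96 = 2883.96.
Because errors are independent across components, Cov(Tᵢ,Tⱼ) = Cov(Xᵢ,Xⱼ); the off-diagonal part of the true-score variance is the same as above.
True-score variance = [9²·0.69 + 3²·17²·0.64] + 201.96 = 1720.53 + 201.96 = 1922.49.
Reliability = 1922.49 / 2883.96 = 0.6666.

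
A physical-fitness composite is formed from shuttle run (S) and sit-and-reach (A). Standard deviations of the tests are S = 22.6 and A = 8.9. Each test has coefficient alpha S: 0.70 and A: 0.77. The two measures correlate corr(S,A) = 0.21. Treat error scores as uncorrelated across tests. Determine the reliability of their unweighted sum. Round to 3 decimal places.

Var(S+A) = 22.6² + 8.9² + 2·[22.6·8.9·0.21] = 589.97 + 84.4788 = 674.449.
Under uncorrelated errors the observed covariances equal the true-score covariances, so only the own-variance terms attenuate.
True-score variance = [22.6²·0.70 + 8.9²·0.77] + 84.4788 = 418.524 + 84.4788 = 503.003.
Reliability = 503.003 / 674.449 = 0.746.

0.746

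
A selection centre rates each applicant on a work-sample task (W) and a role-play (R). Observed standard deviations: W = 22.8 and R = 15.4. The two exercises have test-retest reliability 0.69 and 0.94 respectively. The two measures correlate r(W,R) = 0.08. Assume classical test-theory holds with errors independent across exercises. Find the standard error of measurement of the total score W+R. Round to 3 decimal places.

Var(total) = 757 + 56.1792 = 813.179.
True-score variance = 581.62 + 56.1792 = 637.799, so reliability = 0.7843.
Error variance = 813.179 − 637.799 = 175.38; SEM = √175.38 = 13.243.

13.243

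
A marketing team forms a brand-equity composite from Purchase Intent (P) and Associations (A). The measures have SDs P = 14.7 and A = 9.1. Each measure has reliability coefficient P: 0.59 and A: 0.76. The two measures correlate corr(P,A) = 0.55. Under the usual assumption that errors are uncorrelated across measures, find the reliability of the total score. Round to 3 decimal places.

0.757

Var(P+A) = 14.7² + 9.1² + 2·[14.7·9.1·0.55] = 298.9 + 147.147 = 446.047.
With uncorrelated errors the cross-covariances are all true-score covariance, so they carry over unchanged; only the diagonal terms shrink to ρᵢσᵢ².
True-score variance = [14.7²·0.59 + 9.1²·0.76] + 147.147 = 190.429 + 147.147 = 337.576.
Reliability = 337.576 / 446.047 = 0.757.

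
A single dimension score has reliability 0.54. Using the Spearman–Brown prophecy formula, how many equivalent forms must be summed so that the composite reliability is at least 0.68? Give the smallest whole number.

2

k ≥ ρ*(1−ρ₁)/(ρ₁(1−ρ*)) = 0.68·0.46 / (0.54·0.32) = 1.810.
Smallest integer k = 2.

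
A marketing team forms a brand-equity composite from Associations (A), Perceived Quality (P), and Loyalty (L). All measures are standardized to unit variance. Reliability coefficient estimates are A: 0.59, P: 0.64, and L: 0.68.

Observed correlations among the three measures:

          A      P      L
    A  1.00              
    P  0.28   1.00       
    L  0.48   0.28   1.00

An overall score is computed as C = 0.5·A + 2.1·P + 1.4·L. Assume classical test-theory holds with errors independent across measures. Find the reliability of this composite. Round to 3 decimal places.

Var(C) = 0.5² + 2.1² + 1.4² + 2·[1.05·0.28 + 0.7·0.48 + 2.94·0.28] = 6.62 + 2.9064 = 9.5264.
Because errors are independent across components, Cov(Tᵢ,Tⱼ) = Cov(Xᵢ,Xⱼ); the off-diagonal part of the true-score variance is the same as above.
True-score variance = [0.5²·0.59 + 2.1²·0.64 + 1.4²·0.68] + 2.9064 = 4.3027 + 2.9064 = 7.2091.
Reliability = 7.2091 / 9.5264 = 0.757.

0.757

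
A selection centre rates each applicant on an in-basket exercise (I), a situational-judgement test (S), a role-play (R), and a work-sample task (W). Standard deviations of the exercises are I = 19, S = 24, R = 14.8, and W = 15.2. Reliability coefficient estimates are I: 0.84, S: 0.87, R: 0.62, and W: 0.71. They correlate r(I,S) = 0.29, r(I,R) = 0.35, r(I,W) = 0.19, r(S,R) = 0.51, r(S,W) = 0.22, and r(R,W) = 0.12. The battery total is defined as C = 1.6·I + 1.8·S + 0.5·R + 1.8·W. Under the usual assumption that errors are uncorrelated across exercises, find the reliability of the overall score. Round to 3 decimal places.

Var(C) = 1.6²·19² + 1.8²·24² + 0.5²·14.8² + 1.8²·15.2² + 2·[2.88·19·24·0.29 + 0.8·19·14.8·0.35 + 2.88·19·15.2·0.19 + 0.9·24·14.8·0.51 + 3.24·24·15.2·0.22 + 0.9·14.8·15.2·0.12] = 3593.73 + 2129.96 = 5723.69.
With uncorrelated errors the cross-covariances are all true-score covariance, so they carry over unchanged; only the diagonal terms shrink to ρᵢσᵢ².
True-score variance = [1.6²·19²·0.84 + 1.8²·24²·0.87 + 0.5²·14.8²·0.62 + 1.8²·15.2²·0.71] + 2129.96 = 2965.36 + 2129.96 = 5095.32.
Reliability = 5095.32 / 5723.69 = 0.890.

0.890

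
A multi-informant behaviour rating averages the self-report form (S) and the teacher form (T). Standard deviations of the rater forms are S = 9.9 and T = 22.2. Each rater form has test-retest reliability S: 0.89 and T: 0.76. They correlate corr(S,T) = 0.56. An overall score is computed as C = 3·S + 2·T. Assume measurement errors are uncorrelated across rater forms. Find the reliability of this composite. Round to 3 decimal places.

0.868

Var(C) = 3²·9.9² + 2²·22.2² + 2·[6·9.9·22.2·0.56] = 2853.45 + 1476.92 = 4330.37.
Because errors are independent across components, Cov(Tᵢ,Tⱼ) = Cov(Xᵢ,Xⱼ); the off-diagonal part of the true-score variance is the same as above.
True-score variance = [3²·9.9²·0.89 + 2²·22.2²·0.76] + 1476.92 = 2283.29 + 1476.92 = 3760.22.
Reliability = 3760.22 / 4330.37 = 0.868.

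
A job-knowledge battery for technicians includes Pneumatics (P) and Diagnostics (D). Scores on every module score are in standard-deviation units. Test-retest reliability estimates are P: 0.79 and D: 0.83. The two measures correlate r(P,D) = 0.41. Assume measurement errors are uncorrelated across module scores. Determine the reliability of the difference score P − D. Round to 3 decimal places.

Var(P−D) = 1 + 1 − 2·0.41 = 2 − 0.82 = 1.18.
With uncorrelated errors the cross-covariances are all true-score covariance, so they carry over unchanged; only the diagonal terms shrink to ρᵢσᵢ².
True-score variance = [0.79 + 0.83] − 0.82 = 1.62 − 0.82 = 0.8.
Reliability = 0.8 / 1.18 = 0.678.

0.678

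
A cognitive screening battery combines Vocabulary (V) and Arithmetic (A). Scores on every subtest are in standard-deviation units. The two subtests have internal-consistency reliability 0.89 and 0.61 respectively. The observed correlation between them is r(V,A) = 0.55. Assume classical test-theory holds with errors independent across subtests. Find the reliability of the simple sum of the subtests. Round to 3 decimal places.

0.839

Var(V+A) = 2 + 2·[0.55] = 2 + 1.1 = 3.1.
Because errors are independent across components, Cov(Tᵢ,Tⱼ) = Cov(Xᵢ,Xⱼ); the off-diagonal part of the true-score variance is the same as above.
True-score variance = [0.89 + 0.61] + 1.1 = 1.5 + 1.1 = 2.6.
Reliability = 2.6 / 3.1 = 0.839.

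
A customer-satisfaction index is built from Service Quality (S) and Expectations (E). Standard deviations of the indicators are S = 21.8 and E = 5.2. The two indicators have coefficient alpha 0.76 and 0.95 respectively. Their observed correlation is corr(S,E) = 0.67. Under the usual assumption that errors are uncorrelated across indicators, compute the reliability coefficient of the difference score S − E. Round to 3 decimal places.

0.671

Var(S−E) = 21.8² + 5.2² − 2·21.8·5.2·0.67 = 502.28 − 151.902 = 350.378.
Because errors are independent across components, Cov(Tᵢ,Tⱼ) = Cov(Xᵢ,Xⱼ); the off-diagonal part of the true-score variance is the same as above.
True-score variance = [21.8²·0.76 + 5.2²·0.95] − 151.902 = 386.87 − 151.902 = 234.968.
Reliability = 234.968 / 350.378 = 0.671.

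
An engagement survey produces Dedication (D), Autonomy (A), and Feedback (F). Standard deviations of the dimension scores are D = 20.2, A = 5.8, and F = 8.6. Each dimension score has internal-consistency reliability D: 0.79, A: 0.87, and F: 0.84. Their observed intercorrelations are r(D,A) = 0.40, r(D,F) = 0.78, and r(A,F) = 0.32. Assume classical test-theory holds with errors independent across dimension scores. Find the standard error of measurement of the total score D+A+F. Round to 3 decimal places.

Var(total) = 515.64 + 396.654 = 912.294.
True-score variance = 413.745 + 396.654 = 810.399, so reliability = 0.8883.
Error variance = 912.294 − 810.399 = 101.895; SEM = √101.895 = 10.094.

10.094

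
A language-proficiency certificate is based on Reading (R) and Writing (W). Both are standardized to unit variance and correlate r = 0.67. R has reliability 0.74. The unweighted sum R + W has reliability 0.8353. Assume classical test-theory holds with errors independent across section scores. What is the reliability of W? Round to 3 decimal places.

Var(R+W) = 2 + 2·0.67 = 3.340.
True-score variance = ρ_R + ρ_W + 2·0.67, so 0.8353 = (0.74 + ρ_W + 1.34) / 3.340.
ρ_W = 0.8353·3.340 − 0.74 − 1.34 = 0.710.

0.710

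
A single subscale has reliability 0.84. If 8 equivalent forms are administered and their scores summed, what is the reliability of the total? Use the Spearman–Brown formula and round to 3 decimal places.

0.977

ρ_k = kρ / (1 + (k−1)ρ) = 8·0.84 / (1 + 7·0.84) = 6.720 / 6.880 = 0.977.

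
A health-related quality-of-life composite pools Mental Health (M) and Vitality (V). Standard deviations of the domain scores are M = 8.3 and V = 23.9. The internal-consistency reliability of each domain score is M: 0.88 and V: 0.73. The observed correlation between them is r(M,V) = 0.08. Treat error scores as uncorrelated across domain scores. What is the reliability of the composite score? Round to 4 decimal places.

0.7581

Var(M+V) = 8.3² + 23.9² + 2·[8.3·23.9·0.08] = 640.1 + 31.7392 = 671.839.
With uncorrelated errors the cross-covariances are all true-score covariance, so they carry over unchanged; only the diagonal terms shrink to ρᵢσᵢ².
True-score variance = [8.3²·0.88 + 23.9²·0.73] + 31.7392 = 477.606 + 31.7392 = 509.346.
Reliability = 509.346 / 671.839 = 0.7581.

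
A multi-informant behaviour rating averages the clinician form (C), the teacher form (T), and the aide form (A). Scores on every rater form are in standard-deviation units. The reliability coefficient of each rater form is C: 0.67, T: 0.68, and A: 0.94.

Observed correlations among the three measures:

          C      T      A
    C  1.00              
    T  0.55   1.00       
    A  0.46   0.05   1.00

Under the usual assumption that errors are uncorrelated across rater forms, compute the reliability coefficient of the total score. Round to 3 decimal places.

Var(C+T+A) = 3 + 2·[0.55 + 0.46 + 0.05] = 3 + 2.12 = 5.12.
With uncorrelated errors the cross-covariances are all true-score covariance, so they carry over unchanged; only the diagonal terms shrink to ρᵢσᵢ².
True-score variance = [0.67 + 0.68 + 0.94] + 2.12 = 2.29 + 2.12 = 4.41.
Reliability = 4.41 / 5.12 = 0.861.

0.861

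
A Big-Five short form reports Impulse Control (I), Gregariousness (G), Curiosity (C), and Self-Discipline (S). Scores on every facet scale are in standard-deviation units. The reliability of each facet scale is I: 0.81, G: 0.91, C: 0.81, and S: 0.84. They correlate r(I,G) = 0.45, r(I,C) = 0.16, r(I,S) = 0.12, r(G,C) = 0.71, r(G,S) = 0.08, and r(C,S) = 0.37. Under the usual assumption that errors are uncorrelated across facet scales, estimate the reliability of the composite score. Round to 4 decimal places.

Var(I+G+C+S) = 4 + 2·[0.45 + 0.16 + 0.12 + 0.71 + 0.08 + 0.37] = 4 + 3.78 = 7.78.
Under uncorrelated errors the observed covariances equal the true-score covariances, so only the own-variance terms attenuate.
True-score variance = [0.81 + 0.91 + 0.81 + 0.84] + 3.78 = 3.37 + 3.78 = 7.15.
Reliability = 7.15 / 7.78 = 0.9190.

0.9190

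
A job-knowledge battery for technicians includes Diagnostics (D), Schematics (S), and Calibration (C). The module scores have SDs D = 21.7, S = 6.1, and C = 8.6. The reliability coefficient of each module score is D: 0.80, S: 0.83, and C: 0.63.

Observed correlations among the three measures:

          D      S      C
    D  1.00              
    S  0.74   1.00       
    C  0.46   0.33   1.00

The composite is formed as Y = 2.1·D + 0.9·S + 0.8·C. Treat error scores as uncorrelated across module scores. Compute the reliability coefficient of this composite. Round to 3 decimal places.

Var(Y) = 2.1²·21.7² + 0.9²·6.1² + 0.8²·8.6² + 2·[1.89·21.7·6.1·0.74 + 1.68·21.7·8.6·0.46 + 0.72·6.1·8.6·0.33] = 2154.1 + 683.634 = 2837.73.
Under uncorrelated errors the observed covariances equal the true-score covariances, so only the own-variance terms attenuate.
True-score variance = [2.1²·21.7²·0.80 + 0.9²·6.1²·0.83 + 0.8²·8.6²·0.63] + 683.634 = 1716.14 + 683.634 = 2399.77.
Reliability = 2399.77 / 2837.73 = 0.846.

0.846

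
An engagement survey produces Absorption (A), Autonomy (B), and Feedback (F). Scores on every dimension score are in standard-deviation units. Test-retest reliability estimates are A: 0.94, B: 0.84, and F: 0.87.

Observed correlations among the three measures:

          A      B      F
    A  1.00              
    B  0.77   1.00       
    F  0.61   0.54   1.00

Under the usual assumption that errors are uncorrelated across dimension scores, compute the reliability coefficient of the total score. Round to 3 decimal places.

Var(A+B+F) = 3 + 2·[0.77 + 0.61 + 0.54] = 3 + 3.84 = 6.84.
With uncorrelated errors the cross-covariances are all true-score covariance, so they carry over unchanged; only the diagonal terms shrink to ρᵢσᵢ².
True-score variance = [0.94 + 0.84 + 0.87] + 3.84 = 2.65 + 3.84 = 6.49.
Reliability = 6.49 / 6.84 = 0.949.

0.949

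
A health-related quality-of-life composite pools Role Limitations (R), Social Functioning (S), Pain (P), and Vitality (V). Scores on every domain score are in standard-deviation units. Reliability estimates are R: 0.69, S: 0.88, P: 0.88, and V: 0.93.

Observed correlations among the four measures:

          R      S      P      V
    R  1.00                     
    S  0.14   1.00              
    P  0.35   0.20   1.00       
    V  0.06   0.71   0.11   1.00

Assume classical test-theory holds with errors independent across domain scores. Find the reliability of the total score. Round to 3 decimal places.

0.913

Var(R+S+P+V) = 4 + 2·[0.14 + 0.35 + 0.06 + 0.20 + 0.71 + 0.11] = 4 + 3.14 = 7.14.
With uncorrelated errors the cross-covariances are all true-score covariance, so they carry over unchanged; only the diagonal terms shrink to ρᵢσᵢ².
True-score variance = [0.69 + 0.88 + 0.88 + 0.93] + 3.14 = 3.38 + 3.14 = 6.52.
Reliability = 6.52 / 7.14 = 0.913.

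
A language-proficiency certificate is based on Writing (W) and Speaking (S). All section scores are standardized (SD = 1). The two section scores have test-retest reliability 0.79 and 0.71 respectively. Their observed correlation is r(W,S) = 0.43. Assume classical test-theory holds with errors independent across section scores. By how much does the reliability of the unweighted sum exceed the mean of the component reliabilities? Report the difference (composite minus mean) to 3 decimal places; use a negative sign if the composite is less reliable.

0.075

Var(sum) = 2 + 0.86 = 2.86; true-score variance = 1.5 + 0.86 = 2.36; composite reliability = 0.8252.
Mean component reliability = 0.7500.
Difference = 0.8252 − 0.7500 = 0.075.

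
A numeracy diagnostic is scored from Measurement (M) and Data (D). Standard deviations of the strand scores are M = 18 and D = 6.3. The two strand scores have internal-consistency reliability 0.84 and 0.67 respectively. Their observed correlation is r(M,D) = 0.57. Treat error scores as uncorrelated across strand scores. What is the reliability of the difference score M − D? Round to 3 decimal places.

Var(M−D) = 18² + 6.3² − 2·18·6.3·0.57 = 363.69 − 129.276 = 234.414.
With uncorrelated errors the cross-covariances are all true-score covariance, so they carry over unchanged; only the diagonal terms shrink to ρᵢσᵢ².
True-score variance = [18²·0.84 + 6.3²·0.67] − 129.276 = 298.752 − 129.276 = 169.476.
Reliability = 169.476 / 234.414 = 0.723.

0.723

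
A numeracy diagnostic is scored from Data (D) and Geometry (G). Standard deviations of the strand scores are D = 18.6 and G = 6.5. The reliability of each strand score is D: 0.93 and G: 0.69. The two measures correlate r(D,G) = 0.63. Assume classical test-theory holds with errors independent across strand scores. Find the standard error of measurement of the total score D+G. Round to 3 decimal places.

Var(total) = 388.21 + 152.334 = 540.544.
True-score variance = 350.895 + 152.334 = 503.229, so reliability = 0.9310.
Error variance = 540.544 − 503.229 = 37.3147; SEM = √37.3147 = 6.109.

6.109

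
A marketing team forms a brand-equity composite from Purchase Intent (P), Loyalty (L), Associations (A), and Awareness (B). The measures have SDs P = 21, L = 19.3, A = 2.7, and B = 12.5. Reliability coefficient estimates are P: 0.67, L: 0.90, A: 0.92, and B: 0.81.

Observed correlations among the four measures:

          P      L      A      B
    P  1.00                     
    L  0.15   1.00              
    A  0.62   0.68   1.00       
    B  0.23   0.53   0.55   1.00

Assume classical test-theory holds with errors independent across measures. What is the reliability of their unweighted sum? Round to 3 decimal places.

0.871

Var(P+L+A+B) = 21² + 19.3² + 2.7² + 12.5² + 2·[21·19.3·0.15 + 21·2.7·0.62 + 21·12.5·0.23 + 19.3·2.7·0.68 + 19.3·12.5·0.53 + 2.7·12.5·0.55] = 977.03 + 676.368 = 1653.4.
Under uncorrelated errors the observed covariances equal the true-score covariances, so only the own-variance terms attenuate.
True-score variance = [21²·0.67 + 19.3²·0.90 + 2.7²·0.92 + 12.5²·0.81] + 676.368 = 763.98 + 676.368 = 1440.35.
Reliability = 1440.35 / 1653.4 = 0.871.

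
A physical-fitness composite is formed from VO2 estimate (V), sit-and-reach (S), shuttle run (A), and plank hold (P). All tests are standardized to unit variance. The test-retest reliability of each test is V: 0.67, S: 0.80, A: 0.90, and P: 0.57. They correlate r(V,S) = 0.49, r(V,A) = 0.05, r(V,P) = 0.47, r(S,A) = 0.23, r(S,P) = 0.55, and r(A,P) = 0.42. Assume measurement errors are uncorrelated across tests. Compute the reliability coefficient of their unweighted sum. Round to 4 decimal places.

Var(V+S+A+P) = 4 + 2·[0.49 + 0.05 + 0.47 + 0.23 + 0.55 + 0.42] = 4 + 4.42 = 8.42.
With uncorrelated errors the cross-covariances are all true-score covariance, so they carry over unchanged; only the diagonal terms shrink to ρᵢσᵢ².
True-score variance = [0.67 + 0.80 + 0.90 + 0.57] + 4.42 = 2.94 + 4.42 = 7.36.
Reliability = 7.36 / 8.42 = 0.8741.

0.8741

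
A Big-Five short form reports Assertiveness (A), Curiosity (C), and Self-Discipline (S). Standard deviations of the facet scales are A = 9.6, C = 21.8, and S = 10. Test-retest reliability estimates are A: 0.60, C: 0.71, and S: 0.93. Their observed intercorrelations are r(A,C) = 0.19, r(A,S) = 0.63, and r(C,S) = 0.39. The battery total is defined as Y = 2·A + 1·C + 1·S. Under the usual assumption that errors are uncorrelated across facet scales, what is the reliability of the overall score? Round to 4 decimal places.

0.8071

Var(Y) = 2²·9.6² + 21.8² + 10² + 2·[2·9.6·21.8·0.19 + 2·9.6·10·0.63 + 21.8·10·0.39] = 943.88 + 571.013 = 1514.89.
Under uncorrelated errors the observed covariances equal the true-score covariances, so only the own-variance terms attenuate.
True-score variance = [2²·9.6²·0.60 + 21.8²·0.71 + 10²·0.93] + 571.013 = 651.604 + 571.013 = 1222.62.
Reliability = 1222.62 / 1514.89 = 0.8071.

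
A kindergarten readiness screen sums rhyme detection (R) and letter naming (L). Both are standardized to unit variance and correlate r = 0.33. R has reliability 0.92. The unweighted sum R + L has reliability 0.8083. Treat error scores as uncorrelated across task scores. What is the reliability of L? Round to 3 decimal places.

0.570

Var(R+L) = 2 + 2·0.33 = 2.660.
True-score variance = ρ_R + ρ_L + 2·0.33, so 0.8083 = (0.92 + ρ_L + 0.66) / 2.660.
ρ_L = 0.8083·2.660 − 0.92 − 0.66 = 0.570.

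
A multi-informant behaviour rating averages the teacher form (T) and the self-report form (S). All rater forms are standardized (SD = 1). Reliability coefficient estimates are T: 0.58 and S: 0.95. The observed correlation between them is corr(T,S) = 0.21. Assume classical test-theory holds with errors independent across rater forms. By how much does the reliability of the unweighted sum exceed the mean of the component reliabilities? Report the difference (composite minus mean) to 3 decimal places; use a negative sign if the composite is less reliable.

Var(sum) = 2 + 0.42 = 2.42; true-score variance = 1.53 + 0.42 = 1.95; composite reliability = 0.8058.
Mean component reliability = 0.7650.
Difference = 0.8058 − 0.7650 = 0.041.

0.041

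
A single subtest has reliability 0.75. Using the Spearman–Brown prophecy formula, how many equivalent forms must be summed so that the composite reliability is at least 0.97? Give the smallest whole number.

11

k ≥ ρ*(1−ρ₁)/(ρ₁(1−ρ*)) = 0.97·0.25 / (0.75·0.03) = 10.778.
Smallest integer k = 11.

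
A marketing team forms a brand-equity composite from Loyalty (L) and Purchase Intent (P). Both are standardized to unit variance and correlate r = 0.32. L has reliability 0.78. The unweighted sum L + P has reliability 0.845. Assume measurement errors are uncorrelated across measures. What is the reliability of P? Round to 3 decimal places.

0.811

Var(L+P) = 2 + 2·0.32 = 2.640.
True-score variance = ρ_L + ρ_P + 2·0.32, so 0.845 = (0.78 + ρ_P + 0.64) / 2.640.
ρ_P = 0.845·2.640 − 0.78 − 0.64 = 0.811.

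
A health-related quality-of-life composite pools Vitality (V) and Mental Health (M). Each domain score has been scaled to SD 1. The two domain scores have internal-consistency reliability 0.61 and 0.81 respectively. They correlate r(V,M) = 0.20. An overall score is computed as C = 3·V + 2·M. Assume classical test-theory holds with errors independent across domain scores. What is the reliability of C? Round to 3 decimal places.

0.723

Var(C) = 3² + 2² + 2·[6·0.20] = 13 + 2.4 = 15.4.
Under uncorrelated errors the observed covariances equal the true-score covariances, so only the own-variance terms attenuate.
True-score variance = [3²·0.61 + 2²·0.81] + 2.4 = 8.73 + 2.4 = 11.13.
Reliability = 11.13 / 15.4 = 0.723.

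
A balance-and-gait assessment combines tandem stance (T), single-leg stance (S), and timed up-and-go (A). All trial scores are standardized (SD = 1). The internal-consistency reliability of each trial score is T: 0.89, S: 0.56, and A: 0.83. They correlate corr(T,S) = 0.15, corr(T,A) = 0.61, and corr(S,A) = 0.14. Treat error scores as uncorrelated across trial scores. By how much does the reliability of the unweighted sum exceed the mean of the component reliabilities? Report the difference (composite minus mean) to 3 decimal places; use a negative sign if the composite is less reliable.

0.090

Var(sum) = 3 + 1.8 = 4.8; true-score variance = 2.28 + 1.8 = 4.08; composite reliability = 0.8500.
Mean component reliability = 0.7600.
Difference = 0.8500 − 0.7600 = 0.090.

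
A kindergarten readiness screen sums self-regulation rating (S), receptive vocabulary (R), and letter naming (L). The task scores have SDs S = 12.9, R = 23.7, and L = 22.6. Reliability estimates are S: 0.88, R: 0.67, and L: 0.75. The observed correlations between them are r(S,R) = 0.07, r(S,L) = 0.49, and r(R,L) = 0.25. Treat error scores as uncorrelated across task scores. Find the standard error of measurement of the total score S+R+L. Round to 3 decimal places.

Var(total) = 1238.86 + 596.321 = 1835.18.
True-score variance = 905.843 + 596.321 = 1502.16, so reliability = 0.8185.
Error variance = 1835.18 − 1502.16 = 333.017; SEM = √333.017 = 18.249.

18.249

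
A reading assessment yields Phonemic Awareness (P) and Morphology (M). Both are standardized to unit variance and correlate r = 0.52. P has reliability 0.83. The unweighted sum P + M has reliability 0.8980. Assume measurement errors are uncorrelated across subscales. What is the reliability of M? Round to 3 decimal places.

0.860

Var(P+M) = 2 + 2·0.52 = 3.040.
True-score variance = ρ_P + ρ_M + 2·0.52, so 0.8980 = (0.83 + ρ_M + 1.04) / 3.040.
ρ_M = 0.8980·3.040 − 0.83 − 1.04 = 0.860.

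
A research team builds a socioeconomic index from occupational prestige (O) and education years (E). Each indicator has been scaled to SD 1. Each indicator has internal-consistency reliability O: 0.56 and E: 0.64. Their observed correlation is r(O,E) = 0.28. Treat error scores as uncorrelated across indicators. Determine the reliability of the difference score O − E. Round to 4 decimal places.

Var(O−E) = 1 + 1 − 2·0.28 = 2 − 0.56 = 1.44.
With uncorrelated errors the cross-covariances are all true-score covariance, so they carry over unchanged; only the diagonal terms shrink to ρᵢσᵢ².
True-score variance = [0.56 + 0.64] − 0.56 = 1.2 − 0.56 = 0.64.
Reliability = 0.64 / 1.44 = 0.4444.

0.4444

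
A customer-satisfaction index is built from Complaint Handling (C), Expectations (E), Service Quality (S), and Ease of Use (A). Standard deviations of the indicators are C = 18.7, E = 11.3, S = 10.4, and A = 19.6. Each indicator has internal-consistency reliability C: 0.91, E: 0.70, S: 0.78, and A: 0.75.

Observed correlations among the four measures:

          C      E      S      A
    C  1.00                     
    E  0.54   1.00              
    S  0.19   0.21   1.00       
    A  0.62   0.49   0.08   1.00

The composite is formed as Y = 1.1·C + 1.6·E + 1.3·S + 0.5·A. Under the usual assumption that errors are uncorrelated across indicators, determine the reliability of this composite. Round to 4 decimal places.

Var(Y) = 1.1²·18.7² + 1.6²·11.3² + 1.3²·10.4² + 0.5²·19.6² + 2·[1.76·18.7·11.3·0.54 + 1.43·18.7·10.4·0.19 + 0.55·18.7·19.6·0.62 + 2.08·11.3·10.4·0.21 + 0.8·11.3·19.6·0.49 + 0.65·10.4·19.6·0.08] = 1028.84 + 1054.81 = 2083.65.
Under uncorrelated errors the observed covariances equal the true-score covariances, so only the own-variance terms attenuate.
True-score variance = [1.1²·18.7²·0.91 + 1.6²·11.3²·0.70 + 1.3²·10.4²·0.78 + 0.5²·19.6²·0.75] + 1054.81 = 828.471 + 1054.81 = 1883.28.
Reliability = 1883.28 / 2083.65 = 0.9038.

0.9038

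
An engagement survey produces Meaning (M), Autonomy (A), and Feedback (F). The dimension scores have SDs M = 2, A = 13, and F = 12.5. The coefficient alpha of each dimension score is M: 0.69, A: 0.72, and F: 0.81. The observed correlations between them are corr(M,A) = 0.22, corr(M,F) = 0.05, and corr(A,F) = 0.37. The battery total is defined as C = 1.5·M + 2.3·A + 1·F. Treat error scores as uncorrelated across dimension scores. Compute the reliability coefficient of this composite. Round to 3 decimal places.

Var(C) = 1.5²·2² + 2.3²·13² + 12.5² + 2·[3.45·2·13·0.22 + 1.5·2·12.5·0.05 + 2.3·13·12.5·0.37] = 1059.26 + 319.793 = 1379.05.
Because errors are independent across components, Cov(Tᵢ,Tⱼ) = Cov(Xᵢ,Xⱼ); the off-diagonal part of the true-score variance is the same as above.
True-score variance = [1.5²·2²·0.69 + 2.3²·13²·0.72 + 12.5²·0.81] + 319.793 = 776.46 + 319.793 = 1096.25.
Reliability = 1096.25 / 1379.05 = 0.795.

0.795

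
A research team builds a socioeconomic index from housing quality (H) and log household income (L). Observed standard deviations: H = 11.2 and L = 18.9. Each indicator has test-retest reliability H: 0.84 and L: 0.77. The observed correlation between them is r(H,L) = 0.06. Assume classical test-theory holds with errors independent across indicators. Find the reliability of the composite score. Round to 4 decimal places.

0.7988

Var(H+L) = 11.2² + 18.9² + 2·[11.2·18.9·0.06] = 482.65 + 25.4016 = 508.052.
Under uncorrelated errors the observed covariances equal the true-score covariances, so only the own-variance terms attenuate.
True-score variance = [11.2²·0.84 + 18.9²·0.77] + 25.4016 = 380.421 + 25.4016 = 405.823.
Reliability = 405.823 / 508.052 = 0.7988.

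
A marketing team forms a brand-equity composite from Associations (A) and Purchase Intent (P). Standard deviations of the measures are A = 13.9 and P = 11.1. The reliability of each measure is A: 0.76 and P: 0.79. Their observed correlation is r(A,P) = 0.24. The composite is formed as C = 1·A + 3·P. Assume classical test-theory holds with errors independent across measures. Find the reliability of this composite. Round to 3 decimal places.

Var(C) = 13.9² + 3²·11.1² + 2·[3·13.9·11.1·0.24] = 1302.1 + 222.178 = 1524.28.
Because errors are independent across components, Cov(Tᵢ,Tⱼ) = Cov(Xᵢ,Xⱼ); the off-diagonal part of the true-score variance is the same as above.
True-score variance = [13.9²·0.76 + 3²·11.1²·0.79] + 222.178 = 1022.86 + 222.178 = 1245.04.
Reliability = 1245.04 / 1524.28 = 0.817.

0.817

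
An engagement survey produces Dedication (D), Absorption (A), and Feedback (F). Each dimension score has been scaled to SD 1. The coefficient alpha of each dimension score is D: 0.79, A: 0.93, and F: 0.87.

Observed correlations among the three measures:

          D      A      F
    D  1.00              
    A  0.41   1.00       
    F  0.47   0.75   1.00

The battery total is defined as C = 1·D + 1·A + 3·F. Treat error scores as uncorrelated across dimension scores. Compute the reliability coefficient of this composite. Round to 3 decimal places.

Var(C) = 1 + 1 + 3² + 2·[0.41 + 3·0.47 + 3·0.75] = 11 + 8.14 = 19.14.
Under uncorrelated errors the observed covariances equal the true-score covariances, so only the own-variance terms attenuate.
True-score variance = [0.79 + 0.93 + 3²·0.87] + 8.14 = 9.55 + 8.14 = 17.69.
Reliability = 17.69 / 19.14 = 0.924.

0.924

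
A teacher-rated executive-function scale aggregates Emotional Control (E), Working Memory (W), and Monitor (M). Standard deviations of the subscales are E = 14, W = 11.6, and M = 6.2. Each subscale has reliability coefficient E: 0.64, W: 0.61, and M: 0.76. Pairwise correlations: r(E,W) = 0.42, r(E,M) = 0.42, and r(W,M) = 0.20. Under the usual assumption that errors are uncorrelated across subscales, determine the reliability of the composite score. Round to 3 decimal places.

Var(E+W+M) = 14² + 11.6² + 6.2² + 2·[14·11.6·0.42 + 14·6.2·0.42 + 11.6·6.2·0.20] = 369 + 238.096 = 607.096.
Under uncorrelated errors the observed covariances equal the true-score covariances, so only the own-variance terms attenuate.
True-score variance = [14²·0.64 + 11.6²·0.61 + 6.2²·0.76] + 238.096 = 236.736 + 238.096 = 474.832.
Reliability = 474.832 / 607.096 = 0.782.

0.782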